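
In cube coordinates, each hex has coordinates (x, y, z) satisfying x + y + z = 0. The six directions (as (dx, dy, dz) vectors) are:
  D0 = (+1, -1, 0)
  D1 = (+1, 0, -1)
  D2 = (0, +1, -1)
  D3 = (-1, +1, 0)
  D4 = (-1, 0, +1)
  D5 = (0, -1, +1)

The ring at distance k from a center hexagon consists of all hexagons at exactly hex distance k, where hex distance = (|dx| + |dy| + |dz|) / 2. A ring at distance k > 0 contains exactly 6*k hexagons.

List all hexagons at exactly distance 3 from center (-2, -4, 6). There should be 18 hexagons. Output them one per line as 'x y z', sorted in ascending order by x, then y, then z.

Answer: -5 -4 9
-5 -3 8
-5 -2 7
-5 -1 6
-4 -5 9
-4 -1 5
-3 -6 9
-3 -1 4
-2 -7 9
-2 -1 3
-1 -7 8
-1 -2 3
0 -7 7
0 -3 3
1 -7 6
1 -6 5
1 -5 4
1 -4 3

Derivation:
Walk ring at distance 3 from (-2, -4, 6):
Start at center + D4*3 = (-5, -4, 9)
  hex 0: (-5, -4, 9)
  hex 1: (-4, -5, 9)
  hex 2: (-3, -6, 9)
  hex 3: (-2, -7, 9)
  hex 4: (-1, -7, 8)
  hex 5: (0, -7, 7)
  hex 6: (1, -7, 6)
  hex 7: (1, -6, 5)
  hex 8: (1, -5, 4)
  hex 9: (1, -4, 3)
  hex 10: (0, -3, 3)
  hex 11: (-1, -2, 3)
  hex 12: (-2, -1, 3)
  hex 13: (-3, -1, 4)
  hex 14: (-4, -1, 5)
  hex 15: (-5, -1, 6)
  hex 16: (-5, -2, 7)
  hex 17: (-5, -3, 8)
Sorted: 18 hexes.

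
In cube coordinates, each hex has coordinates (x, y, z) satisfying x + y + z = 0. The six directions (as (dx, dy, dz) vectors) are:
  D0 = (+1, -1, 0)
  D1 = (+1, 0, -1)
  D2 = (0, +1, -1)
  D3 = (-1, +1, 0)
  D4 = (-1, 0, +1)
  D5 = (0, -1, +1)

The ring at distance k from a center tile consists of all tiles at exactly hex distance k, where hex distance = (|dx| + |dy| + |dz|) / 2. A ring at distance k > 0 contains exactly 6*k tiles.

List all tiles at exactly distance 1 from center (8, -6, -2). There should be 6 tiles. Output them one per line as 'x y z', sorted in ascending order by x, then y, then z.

Walk ring at distance 1 from (8, -6, -2):
Start at center + D4*1 = (7, -6, -1)
  hex 0: (7, -6, -1)
  hex 1: (8, -7, -1)
  hex 2: (9, -7, -2)
  hex 3: (9, -6, -3)
  hex 4: (8, -5, -3)
  hex 5: (7, -5, -2)
Sorted: 6 hexes.

Answer: 7 -6 -1
7 -5 -2
8 -7 -1
8 -5 -3
9 -7 -2
9 -6 -3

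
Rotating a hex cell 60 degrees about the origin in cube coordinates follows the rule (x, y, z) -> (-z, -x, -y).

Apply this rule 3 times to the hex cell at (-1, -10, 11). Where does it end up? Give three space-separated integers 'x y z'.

Start: (-1, -10, 11)
Step 1: (-1, -10, 11) -> (-(11), -(-1), -(-10)) = (-11, 1, 10)
Step 2: (-11, 1, 10) -> (-(10), -(-11), -(1)) = (-10, 11, -1)
Step 3: (-10, 11, -1) -> (-(-1), -(-10), -(11)) = (1, 10, -11)

Answer: 1 10 -11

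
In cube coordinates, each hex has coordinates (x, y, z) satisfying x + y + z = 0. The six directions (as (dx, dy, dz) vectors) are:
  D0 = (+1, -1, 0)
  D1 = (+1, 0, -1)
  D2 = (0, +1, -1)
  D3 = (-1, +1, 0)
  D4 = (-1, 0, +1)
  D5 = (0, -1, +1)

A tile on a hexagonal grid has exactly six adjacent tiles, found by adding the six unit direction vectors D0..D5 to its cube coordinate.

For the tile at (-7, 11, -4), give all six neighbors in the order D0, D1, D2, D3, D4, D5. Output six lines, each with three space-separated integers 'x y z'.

Center: (-7, 11, -4). Add each direction:
  D0: (-7, 11, -4) + (1, -1, 0) = (-6, 10, -4)
  D1: (-7, 11, -4) + (1, 0, -1) = (-6, 11, -5)
  D2: (-7, 11, -4) + (0, 1, -1) = (-7, 12, -5)
  D3: (-7, 11, -4) + (-1, 1, 0) = (-8, 12, -4)
  D4: (-7, 11, -4) + (-1, 0, 1) = (-8, 11, -3)
  D5: (-7, 11, -4) + (0, -1, 1) = (-7, 10, -3)

Answer: -6 10 -4
-6 11 -5
-7 12 -5
-8 12 -4
-8 11 -3
-7 10 -3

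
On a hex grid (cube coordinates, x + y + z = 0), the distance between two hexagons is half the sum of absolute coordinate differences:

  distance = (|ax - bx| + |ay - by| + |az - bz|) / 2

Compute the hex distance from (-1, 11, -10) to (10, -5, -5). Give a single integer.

|ax - bx| = |-1 - 10| = 11
|ay - by| = |11 - (-5)| = 16
|az - bz| = |-10 - (-5)| = 5
distance = (11 + 16 + 5) / 2 = 32 / 2 = 16

Answer: 16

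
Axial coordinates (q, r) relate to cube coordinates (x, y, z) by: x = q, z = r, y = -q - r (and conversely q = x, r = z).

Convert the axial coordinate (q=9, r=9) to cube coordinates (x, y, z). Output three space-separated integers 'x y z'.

x = q = 9
z = r = 9
y = -x - z = -(9) - (9) = -18

Answer: 9 -18 9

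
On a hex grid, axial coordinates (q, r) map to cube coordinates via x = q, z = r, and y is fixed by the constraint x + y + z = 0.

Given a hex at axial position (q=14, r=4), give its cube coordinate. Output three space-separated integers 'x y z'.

x = q = 14
z = r = 4
y = -x - z = -(14) - (4) = -18

Answer: 14 -18 4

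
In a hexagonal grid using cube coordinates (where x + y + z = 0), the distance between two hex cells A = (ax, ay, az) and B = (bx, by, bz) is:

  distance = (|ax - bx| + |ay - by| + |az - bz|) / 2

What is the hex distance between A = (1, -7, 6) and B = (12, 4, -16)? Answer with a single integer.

|ax - bx| = |1 - 12| = 11
|ay - by| = |-7 - 4| = 11
|az - bz| = |6 - (-16)| = 22
distance = (11 + 11 + 22) / 2 = 44 / 2 = 22

Answer: 22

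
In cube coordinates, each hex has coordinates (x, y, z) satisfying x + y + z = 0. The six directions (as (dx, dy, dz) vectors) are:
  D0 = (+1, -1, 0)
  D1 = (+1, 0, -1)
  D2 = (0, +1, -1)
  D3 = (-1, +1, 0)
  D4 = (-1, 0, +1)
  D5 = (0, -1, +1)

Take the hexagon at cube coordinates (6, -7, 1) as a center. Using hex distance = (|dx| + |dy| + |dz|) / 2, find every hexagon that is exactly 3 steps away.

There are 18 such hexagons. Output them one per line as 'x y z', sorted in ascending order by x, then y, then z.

Walk ring at distance 3 from (6, -7, 1):
Start at center + D4*3 = (3, -7, 4)
  hex 0: (3, -7, 4)
  hex 1: (4, -8, 4)
  hex 2: (5, -9, 4)
  hex 3: (6, -10, 4)
  hex 4: (7, -10, 3)
  hex 5: (8, -10, 2)
  hex 6: (9, -10, 1)
  hex 7: (9, -9, 0)
  hex 8: (9, -8, -1)
  hex 9: (9, -7, -2)
  hex 10: (8, -6, -2)
  hex 11: (7, -5, -2)
  hex 12: (6, -4, -2)
  hex 13: (5, -4, -1)
  hex 14: (4, -4, 0)
  hex 15: (3, -4, 1)
  hex 16: (3, -5, 2)
  hex 17: (3, -6, 3)
Sorted: 18 hexes.

Answer: 3 -7 4
3 -6 3
3 -5 2
3 -4 1
4 -8 4
4 -4 0
5 -9 4
5 -4 -1
6 -10 4
6 -4 -2
7 -10 3
7 -5 -2
8 -10 2
8 -6 -2
9 -10 1
9 -9 0
9 -8 -1
9 -7 -2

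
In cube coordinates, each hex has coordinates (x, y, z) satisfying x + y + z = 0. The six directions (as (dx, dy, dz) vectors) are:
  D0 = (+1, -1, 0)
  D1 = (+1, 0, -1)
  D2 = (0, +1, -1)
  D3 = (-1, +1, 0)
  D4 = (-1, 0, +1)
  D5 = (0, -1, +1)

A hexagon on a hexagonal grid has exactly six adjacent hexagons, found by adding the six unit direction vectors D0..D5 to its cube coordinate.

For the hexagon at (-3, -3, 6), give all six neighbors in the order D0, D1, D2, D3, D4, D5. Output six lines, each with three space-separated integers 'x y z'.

Center: (-3, -3, 6). Add each direction:
  D0: (-3, -3, 6) + (1, -1, 0) = (-2, -4, 6)
  D1: (-3, -3, 6) + (1, 0, -1) = (-2, -3, 5)
  D2: (-3, -3, 6) + (0, 1, -1) = (-3, -2, 5)
  D3: (-3, -3, 6) + (-1, 1, 0) = (-4, -2, 6)
  D4: (-3, -3, 6) + (-1, 0, 1) = (-4, -3, 7)
  D5: (-3, -3, 6) + (0, -1, 1) = (-3, -4, 7)

Answer: -2 -4 6
-2 -3 5
-3 -2 5
-4 -2 6
-4 -3 7
-3 -4 7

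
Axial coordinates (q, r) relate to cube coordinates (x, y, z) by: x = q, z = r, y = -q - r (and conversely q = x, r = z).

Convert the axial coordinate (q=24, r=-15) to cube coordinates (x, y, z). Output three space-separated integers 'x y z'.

x = q = 24
z = r = -15
y = -x - z = -(24) - (-15) = -9

Answer: 24 -9 -15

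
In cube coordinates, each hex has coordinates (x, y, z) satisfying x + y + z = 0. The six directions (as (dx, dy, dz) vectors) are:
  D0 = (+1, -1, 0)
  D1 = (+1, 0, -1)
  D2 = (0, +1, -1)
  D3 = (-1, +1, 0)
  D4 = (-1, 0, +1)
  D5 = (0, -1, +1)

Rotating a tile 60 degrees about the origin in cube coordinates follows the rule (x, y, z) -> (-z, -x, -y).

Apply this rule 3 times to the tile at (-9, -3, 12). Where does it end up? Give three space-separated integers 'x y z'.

Start: (-9, -3, 12)
Step 1: (-9, -3, 12) -> (-(12), -(-9), -(-3)) = (-12, 9, 3)
Step 2: (-12, 9, 3) -> (-(3), -(-12), -(9)) = (-3, 12, -9)
Step 3: (-3, 12, -9) -> (-(-9), -(-3), -(12)) = (9, 3, -12)

Answer: 9 3 -12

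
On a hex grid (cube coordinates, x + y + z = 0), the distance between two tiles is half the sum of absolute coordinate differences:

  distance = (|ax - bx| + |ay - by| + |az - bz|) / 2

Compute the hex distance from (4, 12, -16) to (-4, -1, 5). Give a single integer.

Answer: 21

Derivation:
|ax - bx| = |4 - (-4)| = 8
|ay - by| = |12 - (-1)| = 13
|az - bz| = |-16 - 5| = 21
distance = (8 + 13 + 21) / 2 = 42 / 2 = 21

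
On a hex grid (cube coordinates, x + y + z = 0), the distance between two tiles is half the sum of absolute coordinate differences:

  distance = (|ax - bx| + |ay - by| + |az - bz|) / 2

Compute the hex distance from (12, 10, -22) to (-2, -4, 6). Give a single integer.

Answer: 28

Derivation:
|ax - bx| = |12 - (-2)| = 14
|ay - by| = |10 - (-4)| = 14
|az - bz| = |-22 - 6| = 28
distance = (14 + 14 + 28) / 2 = 56 / 2 = 28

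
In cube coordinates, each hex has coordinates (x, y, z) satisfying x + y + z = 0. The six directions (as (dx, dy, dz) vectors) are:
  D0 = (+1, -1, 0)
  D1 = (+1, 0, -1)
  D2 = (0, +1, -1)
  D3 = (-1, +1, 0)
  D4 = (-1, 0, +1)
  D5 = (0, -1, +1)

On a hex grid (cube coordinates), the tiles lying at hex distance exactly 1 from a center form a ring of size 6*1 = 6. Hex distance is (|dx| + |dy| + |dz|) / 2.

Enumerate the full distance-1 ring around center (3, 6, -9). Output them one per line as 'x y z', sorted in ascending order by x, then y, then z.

Answer: 2 6 -8
2 7 -9
3 5 -8
3 7 -10
4 5 -9
4 6 -10

Derivation:
Walk ring at distance 1 from (3, 6, -9):
Start at center + D4*1 = (2, 6, -8)
  hex 0: (2, 6, -8)
  hex 1: (3, 5, -8)
  hex 2: (4, 5, -9)
  hex 3: (4, 6, -10)
  hex 4: (3, 7, -10)
  hex 5: (2, 7, -9)
Sorted: 6 hexes.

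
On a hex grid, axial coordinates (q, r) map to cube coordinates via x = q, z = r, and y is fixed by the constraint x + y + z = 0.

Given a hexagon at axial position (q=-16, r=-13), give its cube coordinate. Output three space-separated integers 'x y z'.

Answer: -16 29 -13

Derivation:
x = q = -16
z = r = -13
y = -x - z = -(-16) - (-13) = 29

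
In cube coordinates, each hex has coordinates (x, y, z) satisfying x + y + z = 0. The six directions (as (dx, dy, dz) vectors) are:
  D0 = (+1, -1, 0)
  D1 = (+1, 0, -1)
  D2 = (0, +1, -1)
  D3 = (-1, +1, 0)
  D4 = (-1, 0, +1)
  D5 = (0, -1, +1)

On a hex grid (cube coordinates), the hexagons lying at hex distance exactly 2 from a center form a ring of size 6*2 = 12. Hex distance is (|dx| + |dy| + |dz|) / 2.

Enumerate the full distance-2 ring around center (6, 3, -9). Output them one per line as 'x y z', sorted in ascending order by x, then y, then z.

Walk ring at distance 2 from (6, 3, -9):
Start at center + D4*2 = (4, 3, -7)
  hex 0: (4, 3, -7)
  hex 1: (5, 2, -7)
  hex 2: (6, 1, -7)
  hex 3: (7, 1, -8)
  hex 4: (8, 1, -9)
  hex 5: (8, 2, -10)
  hex 6: (8, 3, -11)
  hex 7: (7, 4, -11)
  hex 8: (6, 5, -11)
  hex 9: (5, 5, -10)
  hex 10: (4, 5, -9)
  hex 11: (4, 4, -8)
Sorted: 12 hexes.

Answer: 4 3 -7
4 4 -8
4 5 -9
5 2 -7
5 5 -10
6 1 -7
6 5 -11
7 1 -8
7 4 -11
8 1 -9
8 2 -10
8 3 -11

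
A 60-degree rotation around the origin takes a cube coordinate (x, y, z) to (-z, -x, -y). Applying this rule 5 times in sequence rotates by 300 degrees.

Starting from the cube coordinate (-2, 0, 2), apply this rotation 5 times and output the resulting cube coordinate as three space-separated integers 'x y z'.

Start: (-2, 0, 2)
Step 1: (-2, 0, 2) -> (-(2), -(-2), -(0)) = (-2, 2, 0)
Step 2: (-2, 2, 0) -> (-(0), -(-2), -(2)) = (0, 2, -2)
Step 3: (0, 2, -2) -> (-(-2), -(0), -(2)) = (2, 0, -2)
Step 4: (2, 0, -2) -> (-(-2), -(2), -(0)) = (2, -2, 0)
Step 5: (2, -2, 0) -> (-(0), -(2), -(-2)) = (0, -2, 2)

Answer: 0 -2 2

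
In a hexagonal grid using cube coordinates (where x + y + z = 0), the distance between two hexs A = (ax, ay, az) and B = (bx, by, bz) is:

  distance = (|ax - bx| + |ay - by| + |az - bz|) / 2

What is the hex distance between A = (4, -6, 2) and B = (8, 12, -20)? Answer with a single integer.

Answer: 22

Derivation:
|ax - bx| = |4 - 8| = 4
|ay - by| = |-6 - 12| = 18
|az - bz| = |2 - (-20)| = 22
distance = (4 + 18 + 22) / 2 = 44 / 2 = 22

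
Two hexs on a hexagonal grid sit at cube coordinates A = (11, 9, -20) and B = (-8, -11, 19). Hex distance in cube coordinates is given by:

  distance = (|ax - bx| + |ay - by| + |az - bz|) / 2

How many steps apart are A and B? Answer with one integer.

|ax - bx| = |11 - (-8)| = 19
|ay - by| = |9 - (-11)| = 20
|az - bz| = |-20 - 19| = 39
distance = (19 + 20 + 39) / 2 = 78 / 2 = 39

Answer: 39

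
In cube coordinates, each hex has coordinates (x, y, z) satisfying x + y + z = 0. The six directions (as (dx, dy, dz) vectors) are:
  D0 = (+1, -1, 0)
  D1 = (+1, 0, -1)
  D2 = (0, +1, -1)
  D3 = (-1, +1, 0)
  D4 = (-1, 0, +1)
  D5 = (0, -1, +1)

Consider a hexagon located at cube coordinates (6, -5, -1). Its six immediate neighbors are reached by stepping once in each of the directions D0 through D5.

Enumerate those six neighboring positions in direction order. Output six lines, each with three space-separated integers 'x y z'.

Center: (6, -5, -1). Add each direction:
  D0: (6, -5, -1) + (1, -1, 0) = (7, -6, -1)
  D1: (6, -5, -1) + (1, 0, -1) = (7, -5, -2)
  D2: (6, -5, -1) + (0, 1, -1) = (6, -4, -2)
  D3: (6, -5, -1) + (-1, 1, 0) = (5, -4, -1)
  D4: (6, -5, -1) + (-1, 0, 1) = (5, -5, 0)
  D5: (6, -5, -1) + (0, -1, 1) = (6, -6, 0)

Answer: 7 -6 -1
7 -5 -2
6 -4 -2
5 -4 -1
5 -5 0
6 -6 0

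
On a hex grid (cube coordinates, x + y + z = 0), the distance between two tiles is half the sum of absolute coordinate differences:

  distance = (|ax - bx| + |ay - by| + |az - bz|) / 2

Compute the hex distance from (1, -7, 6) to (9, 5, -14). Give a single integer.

|ax - bx| = |1 - 9| = 8
|ay - by| = |-7 - 5| = 12
|az - bz| = |6 - (-14)| = 20
distance = (8 + 12 + 20) / 2 = 40 / 2 = 20

Answer: 20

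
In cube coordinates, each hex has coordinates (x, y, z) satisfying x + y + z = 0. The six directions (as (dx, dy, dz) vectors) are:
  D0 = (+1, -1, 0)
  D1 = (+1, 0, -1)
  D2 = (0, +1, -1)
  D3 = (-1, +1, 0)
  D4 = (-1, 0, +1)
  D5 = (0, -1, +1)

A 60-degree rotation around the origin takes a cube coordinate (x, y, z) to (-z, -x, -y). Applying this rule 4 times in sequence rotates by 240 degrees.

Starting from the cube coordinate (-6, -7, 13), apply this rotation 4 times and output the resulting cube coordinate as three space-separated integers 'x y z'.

Start: (-6, -7, 13)
Step 1: (-6, -7, 13) -> (-(13), -(-6), -(-7)) = (-13, 6, 7)
Step 2: (-13, 6, 7) -> (-(7), -(-13), -(6)) = (-7, 13, -6)
Step 3: (-7, 13, -6) -> (-(-6), -(-7), -(13)) = (6, 7, -13)
Step 4: (6, 7, -13) -> (-(-13), -(6), -(7)) = (13, -6, -7)

Answer: 13 -6 -7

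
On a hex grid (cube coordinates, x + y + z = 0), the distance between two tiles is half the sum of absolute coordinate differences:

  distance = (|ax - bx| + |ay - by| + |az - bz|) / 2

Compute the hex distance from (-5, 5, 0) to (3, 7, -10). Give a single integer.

Answer: 10

Derivation:
|ax - bx| = |-5 - 3| = 8
|ay - by| = |5 - 7| = 2
|az - bz| = |0 - (-10)| = 10
distance = (8 + 2 + 10) / 2 = 20 / 2 = 10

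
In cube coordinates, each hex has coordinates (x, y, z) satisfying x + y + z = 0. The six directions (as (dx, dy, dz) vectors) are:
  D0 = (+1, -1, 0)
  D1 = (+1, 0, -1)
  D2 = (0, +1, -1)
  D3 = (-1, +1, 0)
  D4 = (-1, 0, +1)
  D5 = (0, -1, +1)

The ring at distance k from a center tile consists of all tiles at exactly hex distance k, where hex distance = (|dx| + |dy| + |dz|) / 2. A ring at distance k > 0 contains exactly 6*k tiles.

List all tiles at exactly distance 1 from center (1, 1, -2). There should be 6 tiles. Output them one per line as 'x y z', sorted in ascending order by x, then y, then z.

Answer: 0 1 -1
0 2 -2
1 0 -1
1 2 -3
2 0 -2
2 1 -3

Derivation:
Walk ring at distance 1 from (1, 1, -2):
Start at center + D4*1 = (0, 1, -1)
  hex 0: (0, 1, -1)
  hex 1: (1, 0, -1)
  hex 2: (2, 0, -2)
  hex 3: (2, 1, -3)
  hex 4: (1, 2, -3)
  hex 5: (0, 2, -2)
Sorted: 6 hexes.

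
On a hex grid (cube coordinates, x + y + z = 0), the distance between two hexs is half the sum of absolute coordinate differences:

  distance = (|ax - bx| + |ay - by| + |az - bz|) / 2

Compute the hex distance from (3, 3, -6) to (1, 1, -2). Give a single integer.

|ax - bx| = |3 - 1| = 2
|ay - by| = |3 - 1| = 2
|az - bz| = |-6 - (-2)| = 4
distance = (2 + 2 + 4) / 2 = 8 / 2 = 4

Answer: 4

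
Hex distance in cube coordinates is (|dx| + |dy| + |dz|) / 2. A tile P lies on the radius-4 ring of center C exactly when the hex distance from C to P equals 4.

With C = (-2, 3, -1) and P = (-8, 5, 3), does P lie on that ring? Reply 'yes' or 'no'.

Answer: no

Derivation:
|px - cx| = |-8 - (-2)| = 6
|py - cy| = |5 - 3| = 2
|pz - cz| = |3 - (-1)| = 4
distance = (6+2+4)/2 = 12/2 = 6
radius = 4; distance != radius -> no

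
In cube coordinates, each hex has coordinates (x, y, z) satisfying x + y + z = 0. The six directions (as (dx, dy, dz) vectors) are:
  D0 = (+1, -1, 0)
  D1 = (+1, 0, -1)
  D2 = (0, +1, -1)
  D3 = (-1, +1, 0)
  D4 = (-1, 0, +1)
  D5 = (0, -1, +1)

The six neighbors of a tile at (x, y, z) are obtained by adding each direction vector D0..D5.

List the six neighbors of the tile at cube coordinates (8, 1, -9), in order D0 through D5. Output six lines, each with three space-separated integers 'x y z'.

Answer: 9 0 -9
9 1 -10
8 2 -10
7 2 -9
7 1 -8
8 0 -8

Derivation:
Center: (8, 1, -9). Add each direction:
  D0: (8, 1, -9) + (1, -1, 0) = (9, 0, -9)
  D1: (8, 1, -9) + (1, 0, -1) = (9, 1, -10)
  D2: (8, 1, -9) + (0, 1, -1) = (8, 2, -10)
  D3: (8, 1, -9) + (-1, 1, 0) = (7, 2, -9)
  D4: (8, 1, -9) + (-1, 0, 1) = (7, 1, -8)
  D5: (8, 1, -9) + (0, -1, 1) = (8, 0, -8)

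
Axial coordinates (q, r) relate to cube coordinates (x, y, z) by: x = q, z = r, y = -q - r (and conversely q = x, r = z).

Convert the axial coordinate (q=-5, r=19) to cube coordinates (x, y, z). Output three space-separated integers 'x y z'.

Answer: -5 -14 19

Derivation:
x = q = -5
z = r = 19
y = -x - z = -(-5) - (19) = -14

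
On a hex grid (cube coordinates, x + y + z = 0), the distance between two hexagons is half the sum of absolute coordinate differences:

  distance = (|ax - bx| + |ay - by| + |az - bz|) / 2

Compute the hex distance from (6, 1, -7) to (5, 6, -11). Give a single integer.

|ax - bx| = |6 - 5| = 1
|ay - by| = |1 - 6| = 5
|az - bz| = |-7 - (-11)| = 4
distance = (1 + 5 + 4) / 2 = 10 / 2 = 5

Answer: 5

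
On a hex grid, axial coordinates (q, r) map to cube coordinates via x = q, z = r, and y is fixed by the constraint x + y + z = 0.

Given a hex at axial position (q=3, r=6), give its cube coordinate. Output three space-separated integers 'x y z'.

x = q = 3
z = r = 6
y = -x - z = -(3) - (6) = -9

Answer: 3 -9 6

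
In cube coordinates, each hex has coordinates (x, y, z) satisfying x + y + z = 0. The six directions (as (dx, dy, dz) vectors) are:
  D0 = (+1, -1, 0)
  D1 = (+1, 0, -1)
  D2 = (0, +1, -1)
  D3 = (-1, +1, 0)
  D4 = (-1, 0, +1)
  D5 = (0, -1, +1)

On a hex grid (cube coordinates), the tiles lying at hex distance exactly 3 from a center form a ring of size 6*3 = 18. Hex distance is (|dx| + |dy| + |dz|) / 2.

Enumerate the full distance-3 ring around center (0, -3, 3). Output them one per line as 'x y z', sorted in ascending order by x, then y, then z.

Walk ring at distance 3 from (0, -3, 3):
Start at center + D4*3 = (-3, -3, 6)
  hex 0: (-3, -3, 6)
  hex 1: (-2, -4, 6)
  hex 2: (-1, -5, 6)
  hex 3: (0, -6, 6)
  hex 4: (1, -6, 5)
  hex 5: (2, -6, 4)
  hex 6: (3, -6, 3)
  hex 7: (3, -5, 2)
  hex 8: (3, -4, 1)
  hex 9: (3, -3, 0)
  hex 10: (2, -2, 0)
  hex 11: (1, -1, 0)
  hex 12: (0, 0, 0)
  hex 13: (-1, 0, 1)
  hex 14: (-2, 0, 2)
  hex 15: (-3, 0, 3)
  hex 16: (-3, -1, 4)
  hex 17: (-3, -2, 5)
Sorted: 18 hexes.

Answer: -3 -3 6
-3 -2 5
-3 -1 4
-3 0 3
-2 -4 6
-2 0 2
-1 -5 6
-1 0 1
0 -6 6
0 0 0
1 -6 5
1 -1 0
2 -6 4
2 -2 0
3 -6 3
3 -5 2
3 -4 1
3 -3 0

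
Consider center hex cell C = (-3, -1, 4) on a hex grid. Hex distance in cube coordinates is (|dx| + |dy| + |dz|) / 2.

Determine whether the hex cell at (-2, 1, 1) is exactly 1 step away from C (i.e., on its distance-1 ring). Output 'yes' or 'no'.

|px - cx| = |-2 - (-3)| = 1
|py - cy| = |1 - (-1)| = 2
|pz - cz| = |1 - 4| = 3
distance = (1+2+3)/2 = 6/2 = 3
radius = 1; distance != radius -> no

Answer: no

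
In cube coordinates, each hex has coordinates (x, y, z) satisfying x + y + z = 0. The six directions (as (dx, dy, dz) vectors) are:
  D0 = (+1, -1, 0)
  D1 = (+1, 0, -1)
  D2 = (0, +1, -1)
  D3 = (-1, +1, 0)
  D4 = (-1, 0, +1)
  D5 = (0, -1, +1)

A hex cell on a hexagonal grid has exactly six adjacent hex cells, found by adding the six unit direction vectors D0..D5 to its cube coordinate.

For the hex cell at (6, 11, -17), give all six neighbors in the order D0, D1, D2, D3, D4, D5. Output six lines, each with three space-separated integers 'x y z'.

Answer: 7 10 -17
7 11 -18
6 12 -18
5 12 -17
5 11 -16
6 10 -16

Derivation:
Center: (6, 11, -17). Add each direction:
  D0: (6, 11, -17) + (1, -1, 0) = (7, 10, -17)
  D1: (6, 11, -17) + (1, 0, -1) = (7, 11, -18)
  D2: (6, 11, -17) + (0, 1, -1) = (6, 12, -18)
  D3: (6, 11, -17) + (-1, 1, 0) = (5, 12, -17)
  D4: (6, 11, -17) + (-1, 0, 1) = (5, 11, -16)
  D5: (6, 11, -17) + (0, -1, 1) = (6, 10, -16)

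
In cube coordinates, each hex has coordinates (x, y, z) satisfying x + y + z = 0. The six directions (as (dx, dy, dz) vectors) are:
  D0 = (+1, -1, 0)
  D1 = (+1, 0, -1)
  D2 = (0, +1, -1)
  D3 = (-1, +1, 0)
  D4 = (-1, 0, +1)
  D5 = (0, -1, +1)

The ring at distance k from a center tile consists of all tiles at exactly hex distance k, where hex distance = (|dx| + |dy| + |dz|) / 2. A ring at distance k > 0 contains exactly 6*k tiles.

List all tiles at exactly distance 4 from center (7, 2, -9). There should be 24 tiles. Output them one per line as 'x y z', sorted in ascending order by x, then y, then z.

Answer: 3 2 -5
3 3 -6
3 4 -7
3 5 -8
3 6 -9
4 1 -5
4 6 -10
5 0 -5
5 6 -11
6 -1 -5
6 6 -12
7 -2 -5
7 6 -13
8 -2 -6
8 5 -13
9 -2 -7
9 4 -13
10 -2 -8
10 3 -13
11 -2 -9
11 -1 -10
11 0 -11
11 1 -12
11 2 -13

Derivation:
Walk ring at distance 4 from (7, 2, -9):
Start at center + D4*4 = (3, 2, -5)
  hex 0: (3, 2, -5)
  hex 1: (4, 1, -5)
  hex 2: (5, 0, -5)
  hex 3: (6, -1, -5)
  hex 4: (7, -2, -5)
  hex 5: (8, -2, -6)
  hex 6: (9, -2, -7)
  hex 7: (10, -2, -8)
  hex 8: (11, -2, -9)
  hex 9: (11, -1, -10)
  hex 10: (11, 0, -11)
  hex 11: (11, 1, -12)
  hex 12: (11, 2, -13)
  hex 13: (10, 3, -13)
  hex 14: (9, 4, -13)
  hex 15: (8, 5, -13)
  hex 16: (7, 6, -13)
  hex 17: (6, 6, -12)
  hex 18: (5, 6, -11)
  hex 19: (4, 6, -10)
  hex 20: (3, 6, -9)
  hex 21: (3, 5, -8)
  hex 22: (3, 4, -7)
  hex 23: (3, 3, -6)
Sorted: 24 hexes.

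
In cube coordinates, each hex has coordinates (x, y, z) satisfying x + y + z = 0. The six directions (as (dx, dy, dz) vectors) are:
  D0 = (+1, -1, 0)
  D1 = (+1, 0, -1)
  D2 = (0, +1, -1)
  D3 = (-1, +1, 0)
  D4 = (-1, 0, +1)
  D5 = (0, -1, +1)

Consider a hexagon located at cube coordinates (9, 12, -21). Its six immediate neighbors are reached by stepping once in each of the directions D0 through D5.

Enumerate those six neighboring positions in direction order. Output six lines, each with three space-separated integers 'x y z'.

Center: (9, 12, -21). Add each direction:
  D0: (9, 12, -21) + (1, -1, 0) = (10, 11, -21)
  D1: (9, 12, -21) + (1, 0, -1) = (10, 12, -22)
  D2: (9, 12, -21) + (0, 1, -1) = (9, 13, -22)
  D3: (9, 12, -21) + (-1, 1, 0) = (8, 13, -21)
  D4: (9, 12, -21) + (-1, 0, 1) = (8, 12, -20)
  D5: (9, 12, -21) + (0, -1, 1) = (9, 11, -20)

Answer: 10 11 -21
10 12 -22
9 13 -22
8 13 -21
8 12 -20
9 11 -20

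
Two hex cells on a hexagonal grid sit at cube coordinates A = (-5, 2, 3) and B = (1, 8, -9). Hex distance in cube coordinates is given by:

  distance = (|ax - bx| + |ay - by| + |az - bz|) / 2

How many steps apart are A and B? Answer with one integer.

|ax - bx| = |-5 - 1| = 6
|ay - by| = |2 - 8| = 6
|az - bz| = |3 - (-9)| = 12
distance = (6 + 6 + 12) / 2 = 24 / 2 = 12

Answer: 12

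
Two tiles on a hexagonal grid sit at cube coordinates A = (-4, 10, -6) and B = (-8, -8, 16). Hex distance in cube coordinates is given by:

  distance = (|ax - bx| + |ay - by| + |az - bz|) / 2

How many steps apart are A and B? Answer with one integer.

|ax - bx| = |-4 - (-8)| = 4
|ay - by| = |10 - (-8)| = 18
|az - bz| = |-6 - 16| = 22
distance = (4 + 18 + 22) / 2 = 44 / 2 = 22

Answer: 22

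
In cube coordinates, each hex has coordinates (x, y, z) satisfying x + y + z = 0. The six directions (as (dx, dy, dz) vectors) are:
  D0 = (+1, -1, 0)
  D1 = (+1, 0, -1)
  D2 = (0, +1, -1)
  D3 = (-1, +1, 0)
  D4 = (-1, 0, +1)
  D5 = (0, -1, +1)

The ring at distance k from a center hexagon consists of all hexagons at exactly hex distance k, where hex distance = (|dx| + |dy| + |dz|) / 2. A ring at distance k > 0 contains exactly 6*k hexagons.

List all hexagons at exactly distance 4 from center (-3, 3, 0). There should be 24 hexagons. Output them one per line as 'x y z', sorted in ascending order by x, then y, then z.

Answer: -7 3 4
-7 4 3
-7 5 2
-7 6 1
-7 7 0
-6 2 4
-6 7 -1
-5 1 4
-5 7 -2
-4 0 4
-4 7 -3
-3 -1 4
-3 7 -4
-2 -1 3
-2 6 -4
-1 -1 2
-1 5 -4
0 -1 1
0 4 -4
1 -1 0
1 0 -1
1 1 -2
1 2 -3
1 3 -4

Derivation:
Walk ring at distance 4 from (-3, 3, 0):
Start at center + D4*4 = (-7, 3, 4)
  hex 0: (-7, 3, 4)
  hex 1: (-6, 2, 4)
  hex 2: (-5, 1, 4)
  hex 3: (-4, 0, 4)
  hex 4: (-3, -1, 4)
  hex 5: (-2, -1, 3)
  hex 6: (-1, -1, 2)
  hex 7: (0, -1, 1)
  hex 8: (1, -1, 0)
  hex 9: (1, 0, -1)
  hex 10: (1, 1, -2)
  hex 11: (1, 2, -3)
  hex 12: (1, 3, -4)
  hex 13: (0, 4, -4)
  hex 14: (-1, 5, -4)
  hex 15: (-2, 6, -4)
  hex 16: (-3, 7, -4)
  hex 17: (-4, 7, -3)
  hex 18: (-5, 7, -2)
  hex 19: (-6, 7, -1)
  hex 20: (-7, 7, 0)
  hex 21: (-7, 6, 1)
  hex 22: (-7, 5, 2)
  hex 23: (-7, 4, 3)
Sorted: 24 hexes.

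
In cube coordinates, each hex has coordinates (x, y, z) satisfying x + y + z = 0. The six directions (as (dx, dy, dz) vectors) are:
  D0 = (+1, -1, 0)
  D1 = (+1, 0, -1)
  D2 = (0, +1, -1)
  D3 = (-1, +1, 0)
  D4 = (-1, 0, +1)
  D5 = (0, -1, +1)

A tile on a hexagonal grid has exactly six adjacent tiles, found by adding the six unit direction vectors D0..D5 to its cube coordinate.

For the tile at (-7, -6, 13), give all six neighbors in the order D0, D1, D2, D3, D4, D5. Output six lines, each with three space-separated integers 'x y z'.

Center: (-7, -6, 13). Add each direction:
  D0: (-7, -6, 13) + (1, -1, 0) = (-6, -7, 13)
  D1: (-7, -6, 13) + (1, 0, -1) = (-6, -6, 12)
  D2: (-7, -6, 13) + (0, 1, -1) = (-7, -5, 12)
  D3: (-7, -6, 13) + (-1, 1, 0) = (-8, -5, 13)
  D4: (-7, -6, 13) + (-1, 0, 1) = (-8, -6, 14)
  D5: (-7, -6, 13) + (0, -1, 1) = (-7, -7, 14)

Answer: -6 -7 13
-6 -6 12
-7 -5 12
-8 -5 13
-8 -6 14
-7 -7 14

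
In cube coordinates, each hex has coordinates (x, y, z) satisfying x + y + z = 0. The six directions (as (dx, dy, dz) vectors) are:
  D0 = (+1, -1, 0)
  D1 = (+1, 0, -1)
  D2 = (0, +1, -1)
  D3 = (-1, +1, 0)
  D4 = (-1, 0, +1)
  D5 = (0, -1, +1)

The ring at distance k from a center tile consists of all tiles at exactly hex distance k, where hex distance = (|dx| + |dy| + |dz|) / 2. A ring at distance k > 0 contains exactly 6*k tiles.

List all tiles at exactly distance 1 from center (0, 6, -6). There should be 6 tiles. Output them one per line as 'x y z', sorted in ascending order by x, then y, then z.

Walk ring at distance 1 from (0, 6, -6):
Start at center + D4*1 = (-1, 6, -5)
  hex 0: (-1, 6, -5)
  hex 1: (0, 5, -5)
  hex 2: (1, 5, -6)
  hex 3: (1, 6, -7)
  hex 4: (0, 7, -7)
  hex 5: (-1, 7, -6)
Sorted: 6 hexes.

Answer: -1 6 -5
-1 7 -6
0 5 -5
0 7 -7
1 5 -6
1 6 -7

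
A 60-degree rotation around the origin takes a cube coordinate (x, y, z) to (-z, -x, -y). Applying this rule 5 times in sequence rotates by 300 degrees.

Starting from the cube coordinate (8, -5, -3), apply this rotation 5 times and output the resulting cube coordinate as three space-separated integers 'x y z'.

Answer: 5 3 -8

Derivation:
Start: (8, -5, -3)
Step 1: (8, -5, -3) -> (-(-3), -(8), -(-5)) = (3, -8, 5)
Step 2: (3, -8, 5) -> (-(5), -(3), -(-8)) = (-5, -3, 8)
Step 3: (-5, -3, 8) -> (-(8), -(-5), -(-3)) = (-8, 5, 3)
Step 4: (-8, 5, 3) -> (-(3), -(-8), -(5)) = (-3, 8, -5)
Step 5: (-3, 8, -5) -> (-(-5), -(-3), -(8)) = (5, 3, -8)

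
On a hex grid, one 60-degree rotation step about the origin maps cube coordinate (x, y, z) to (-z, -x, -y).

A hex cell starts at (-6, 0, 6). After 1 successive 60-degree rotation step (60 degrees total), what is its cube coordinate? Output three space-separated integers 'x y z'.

Start: (-6, 0, 6)
Step 1: (-6, 0, 6) -> (-(6), -(-6), -(0)) = (-6, 6, 0)

Answer: -6 6 0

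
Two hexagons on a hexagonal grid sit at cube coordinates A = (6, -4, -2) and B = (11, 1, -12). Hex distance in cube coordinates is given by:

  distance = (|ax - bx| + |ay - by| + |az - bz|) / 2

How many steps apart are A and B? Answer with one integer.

|ax - bx| = |6 - 11| = 5
|ay - by| = |-4 - 1| = 5
|az - bz| = |-2 - (-12)| = 10
distance = (5 + 5 + 10) / 2 = 20 / 2 = 10

Answer: 10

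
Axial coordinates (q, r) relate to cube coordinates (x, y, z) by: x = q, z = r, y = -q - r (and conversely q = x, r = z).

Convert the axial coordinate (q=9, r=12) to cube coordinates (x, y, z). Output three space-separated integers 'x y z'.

Answer: 9 -21 12

Derivation:
x = q = 9
z = r = 12
y = -x - z = -(9) - (12) = -21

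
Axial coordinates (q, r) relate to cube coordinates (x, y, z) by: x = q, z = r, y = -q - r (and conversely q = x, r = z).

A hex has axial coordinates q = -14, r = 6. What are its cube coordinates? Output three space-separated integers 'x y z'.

x = q = -14
z = r = 6
y = -x - z = -(-14) - (6) = 8

Answer: -14 8 6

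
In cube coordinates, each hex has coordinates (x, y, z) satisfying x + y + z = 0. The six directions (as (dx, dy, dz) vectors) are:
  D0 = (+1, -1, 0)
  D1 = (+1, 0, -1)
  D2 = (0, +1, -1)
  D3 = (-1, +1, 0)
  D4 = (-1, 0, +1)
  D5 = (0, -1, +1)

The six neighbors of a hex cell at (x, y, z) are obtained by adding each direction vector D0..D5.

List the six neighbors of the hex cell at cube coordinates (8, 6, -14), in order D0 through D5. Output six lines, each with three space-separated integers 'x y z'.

Center: (8, 6, -14). Add each direction:
  D0: (8, 6, -14) + (1, -1, 0) = (9, 5, -14)
  D1: (8, 6, -14) + (1, 0, -1) = (9, 6, -15)
  D2: (8, 6, -14) + (0, 1, -1) = (8, 7, -15)
  D3: (8, 6, -14) + (-1, 1, 0) = (7, 7, -14)
  D4: (8, 6, -14) + (-1, 0, 1) = (7, 6, -13)
  D5: (8, 6, -14) + (0, -1, 1) = (8, 5, -13)

Answer: 9 5 -14
9 6 -15
8 7 -15
7 7 -14
7 6 -13
8 5 -13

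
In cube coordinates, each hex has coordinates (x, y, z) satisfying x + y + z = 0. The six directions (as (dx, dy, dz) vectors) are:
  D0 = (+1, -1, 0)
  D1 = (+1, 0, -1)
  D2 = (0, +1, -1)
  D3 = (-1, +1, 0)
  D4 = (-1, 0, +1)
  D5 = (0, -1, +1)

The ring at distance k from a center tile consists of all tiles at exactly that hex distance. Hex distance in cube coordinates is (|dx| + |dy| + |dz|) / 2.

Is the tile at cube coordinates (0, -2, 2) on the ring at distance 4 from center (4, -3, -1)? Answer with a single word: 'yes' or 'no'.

|px - cx| = |0 - 4| = 4
|py - cy| = |-2 - (-3)| = 1
|pz - cz| = |2 - (-1)| = 3
distance = (4+1+3)/2 = 8/2 = 4
radius = 4; distance == radius -> yes

Answer: yes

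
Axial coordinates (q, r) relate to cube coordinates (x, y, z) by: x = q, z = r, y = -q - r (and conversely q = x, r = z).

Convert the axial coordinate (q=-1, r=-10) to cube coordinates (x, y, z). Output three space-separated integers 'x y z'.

x = q = -1
z = r = -10
y = -x - z = -(-1) - (-10) = 11

Answer: -1 11 -10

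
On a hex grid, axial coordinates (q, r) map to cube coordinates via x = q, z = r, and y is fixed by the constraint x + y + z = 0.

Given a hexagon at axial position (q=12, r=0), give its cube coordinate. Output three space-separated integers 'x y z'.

x = q = 12
z = r = 0
y = -x - z = -(12) - (0) = -12

Answer: 12 -12 0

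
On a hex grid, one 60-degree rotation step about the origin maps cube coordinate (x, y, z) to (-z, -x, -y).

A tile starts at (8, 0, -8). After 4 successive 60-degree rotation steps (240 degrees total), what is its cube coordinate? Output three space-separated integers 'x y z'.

Start: (8, 0, -8)
Step 1: (8, 0, -8) -> (-(-8), -(8), -(0)) = (8, -8, 0)
Step 2: (8, -8, 0) -> (-(0), -(8), -(-8)) = (0, -8, 8)
Step 3: (0, -8, 8) -> (-(8), -(0), -(-8)) = (-8, 0, 8)
Step 4: (-8, 0, 8) -> (-(8), -(-8), -(0)) = (-8, 8, 0)

Answer: -8 8 0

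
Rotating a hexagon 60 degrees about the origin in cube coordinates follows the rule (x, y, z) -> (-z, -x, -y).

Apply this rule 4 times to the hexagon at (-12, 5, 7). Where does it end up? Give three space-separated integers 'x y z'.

Answer: 7 -12 5

Derivation:
Start: (-12, 5, 7)
Step 1: (-12, 5, 7) -> (-(7), -(-12), -(5)) = (-7, 12, -5)
Step 2: (-7, 12, -5) -> (-(-5), -(-7), -(12)) = (5, 7, -12)
Step 3: (5, 7, -12) -> (-(-12), -(5), -(7)) = (12, -5, -7)
Step 4: (12, -5, -7) -> (-(-7), -(12), -(-5)) = (7, -12, 5)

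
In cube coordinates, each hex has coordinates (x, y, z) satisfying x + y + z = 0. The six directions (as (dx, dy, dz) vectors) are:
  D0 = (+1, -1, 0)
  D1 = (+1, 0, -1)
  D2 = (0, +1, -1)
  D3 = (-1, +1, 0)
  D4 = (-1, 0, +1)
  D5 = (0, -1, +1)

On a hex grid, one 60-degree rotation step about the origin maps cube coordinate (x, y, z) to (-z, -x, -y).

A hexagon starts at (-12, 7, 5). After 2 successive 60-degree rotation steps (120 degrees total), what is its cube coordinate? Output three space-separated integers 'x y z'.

Start: (-12, 7, 5)
Step 1: (-12, 7, 5) -> (-(5), -(-12), -(7)) = (-5, 12, -7)
Step 2: (-5, 12, -7) -> (-(-7), -(-5), -(12)) = (7, 5, -12)

Answer: 7 5 -12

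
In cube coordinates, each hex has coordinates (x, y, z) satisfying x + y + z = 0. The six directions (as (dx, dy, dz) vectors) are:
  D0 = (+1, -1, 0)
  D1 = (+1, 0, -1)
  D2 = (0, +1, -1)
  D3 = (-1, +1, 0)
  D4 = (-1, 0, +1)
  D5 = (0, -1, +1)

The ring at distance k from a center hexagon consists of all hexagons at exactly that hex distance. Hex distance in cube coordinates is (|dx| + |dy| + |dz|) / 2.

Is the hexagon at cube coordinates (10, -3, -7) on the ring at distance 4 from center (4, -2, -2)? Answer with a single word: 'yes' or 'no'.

|px - cx| = |10 - 4| = 6
|py - cy| = |-3 - (-2)| = 1
|pz - cz| = |-7 - (-2)| = 5
distance = (6+1+5)/2 = 12/2 = 6
radius = 4; distance != radius -> no

Answer: no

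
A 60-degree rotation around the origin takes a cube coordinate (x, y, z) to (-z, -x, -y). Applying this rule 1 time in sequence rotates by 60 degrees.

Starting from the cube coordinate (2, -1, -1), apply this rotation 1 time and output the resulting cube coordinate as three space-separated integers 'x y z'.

Start: (2, -1, -1)
Step 1: (2, -1, -1) -> (-(-1), -(2), -(-1)) = (1, -2, 1)

Answer: 1 -2 1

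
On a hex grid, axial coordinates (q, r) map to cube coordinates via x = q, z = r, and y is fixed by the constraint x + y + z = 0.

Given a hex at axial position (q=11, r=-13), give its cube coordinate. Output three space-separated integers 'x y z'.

x = q = 11
z = r = -13
y = -x - z = -(11) - (-13) = 2

Answer: 11 2 -13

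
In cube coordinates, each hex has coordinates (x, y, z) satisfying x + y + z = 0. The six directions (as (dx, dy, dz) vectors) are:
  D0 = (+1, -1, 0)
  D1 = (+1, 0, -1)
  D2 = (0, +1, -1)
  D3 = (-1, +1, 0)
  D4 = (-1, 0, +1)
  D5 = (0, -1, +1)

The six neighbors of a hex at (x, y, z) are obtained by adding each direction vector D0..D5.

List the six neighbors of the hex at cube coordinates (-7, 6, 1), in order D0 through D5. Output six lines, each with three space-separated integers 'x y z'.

Answer: -6 5 1
-6 6 0
-7 7 0
-8 7 1
-8 6 2
-7 5 2

Derivation:
Center: (-7, 6, 1). Add each direction:
  D0: (-7, 6, 1) + (1, -1, 0) = (-6, 5, 1)
  D1: (-7, 6, 1) + (1, 0, -1) = (-6, 6, 0)
  D2: (-7, 6, 1) + (0, 1, -1) = (-7, 7, 0)
  D3: (-7, 6, 1) + (-1, 1, 0) = (-8, 7, 1)
  D4: (-7, 6, 1) + (-1, 0, 1) = (-8, 6, 2)
  D5: (-7, 6, 1) + (0, -1, 1) = (-7, 5, 2)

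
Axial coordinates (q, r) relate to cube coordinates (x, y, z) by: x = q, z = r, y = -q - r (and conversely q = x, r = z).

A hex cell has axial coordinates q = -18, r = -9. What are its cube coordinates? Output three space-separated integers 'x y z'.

Answer: -18 27 -9

Derivation:
x = q = -18
z = r = -9
y = -x - z = -(-18) - (-9) = 27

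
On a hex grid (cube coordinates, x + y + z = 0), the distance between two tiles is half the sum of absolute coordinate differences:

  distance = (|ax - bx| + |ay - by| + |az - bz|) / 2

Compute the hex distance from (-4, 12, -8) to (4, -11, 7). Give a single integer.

Answer: 23

Derivation:
|ax - bx| = |-4 - 4| = 8
|ay - by| = |12 - (-11)| = 23
|az - bz| = |-8 - 7| = 15
distance = (8 + 23 + 15) / 2 = 46 / 2 = 23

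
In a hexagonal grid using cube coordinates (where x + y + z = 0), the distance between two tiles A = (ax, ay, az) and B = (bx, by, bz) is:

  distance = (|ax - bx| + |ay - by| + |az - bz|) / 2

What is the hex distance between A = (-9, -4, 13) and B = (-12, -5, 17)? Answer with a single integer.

Answer: 4

Derivation:
|ax - bx| = |-9 - (-12)| = 3
|ay - by| = |-4 - (-5)| = 1
|az - bz| = |13 - 17| = 4
distance = (3 + 1 + 4) / 2 = 8 / 2 = 4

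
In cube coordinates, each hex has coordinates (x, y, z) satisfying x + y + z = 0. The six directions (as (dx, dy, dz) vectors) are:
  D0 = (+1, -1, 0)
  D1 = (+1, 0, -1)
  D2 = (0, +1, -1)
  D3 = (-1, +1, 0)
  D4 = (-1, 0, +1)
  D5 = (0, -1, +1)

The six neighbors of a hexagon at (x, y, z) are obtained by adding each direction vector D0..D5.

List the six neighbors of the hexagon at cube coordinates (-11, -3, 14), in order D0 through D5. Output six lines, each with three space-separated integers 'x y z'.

Center: (-11, -3, 14). Add each direction:
  D0: (-11, -3, 14) + (1, -1, 0) = (-10, -4, 14)
  D1: (-11, -3, 14) + (1, 0, -1) = (-10, -3, 13)
  D2: (-11, -3, 14) + (0, 1, -1) = (-11, -2, 13)
  D3: (-11, -3, 14) + (-1, 1, 0) = (-12, -2, 14)
  D4: (-11, -3, 14) + (-1, 0, 1) = (-12, -3, 15)
  D5: (-11, -3, 14) + (0, -1, 1) = (-11, -4, 15)

Answer: -10 -4 14
-10 -3 13
-11 -2 13
-12 -2 14
-12 -3 15
-11 -4 15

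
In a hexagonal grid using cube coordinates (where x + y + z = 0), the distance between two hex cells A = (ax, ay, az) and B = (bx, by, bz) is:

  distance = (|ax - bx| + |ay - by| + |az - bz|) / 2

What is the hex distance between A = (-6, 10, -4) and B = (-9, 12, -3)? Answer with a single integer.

Answer: 3

Derivation:
|ax - bx| = |-6 - (-9)| = 3
|ay - by| = |10 - 12| = 2
|az - bz| = |-4 - (-3)| = 1
distance = (3 + 2 + 1) / 2 = 6 / 2 = 3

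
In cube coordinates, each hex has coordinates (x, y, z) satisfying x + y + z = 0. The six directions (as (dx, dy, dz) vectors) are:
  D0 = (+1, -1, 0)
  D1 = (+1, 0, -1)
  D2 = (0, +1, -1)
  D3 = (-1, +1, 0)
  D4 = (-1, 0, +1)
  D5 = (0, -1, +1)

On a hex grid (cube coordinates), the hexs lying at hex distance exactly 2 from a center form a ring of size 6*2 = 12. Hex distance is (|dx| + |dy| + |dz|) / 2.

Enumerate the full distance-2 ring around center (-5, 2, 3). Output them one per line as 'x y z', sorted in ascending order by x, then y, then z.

Walk ring at distance 2 from (-5, 2, 3):
Start at center + D4*2 = (-7, 2, 5)
  hex 0: (-7, 2, 5)
  hex 1: (-6, 1, 5)
  hex 2: (-5, 0, 5)
  hex 3: (-4, 0, 4)
  hex 4: (-3, 0, 3)
  hex 5: (-3, 1, 2)
  hex 6: (-3, 2, 1)
  hex 7: (-4, 3, 1)
  hex 8: (-5, 4, 1)
  hex 9: (-6, 4, 2)
  hex 10: (-7, 4, 3)
  hex 11: (-7, 3, 4)
Sorted: 12 hexes.

Answer: -7 2 5
-7 3 4
-7 4 3
-6 1 5
-6 4 2
-5 0 5
-5 4 1
-4 0 4
-4 3 1
-3 0 3
-3 1 2
-3 2 1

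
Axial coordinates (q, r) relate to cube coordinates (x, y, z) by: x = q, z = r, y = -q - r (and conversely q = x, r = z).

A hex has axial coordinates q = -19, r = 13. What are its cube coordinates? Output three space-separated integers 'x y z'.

Answer: -19 6 13

Derivation:
x = q = -19
z = r = 13
y = -x - z = -(-19) - (13) = 6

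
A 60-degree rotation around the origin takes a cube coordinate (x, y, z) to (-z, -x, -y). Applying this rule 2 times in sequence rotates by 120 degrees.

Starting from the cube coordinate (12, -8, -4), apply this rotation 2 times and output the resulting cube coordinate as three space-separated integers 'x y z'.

Answer: -8 -4 12

Derivation:
Start: (12, -8, -4)
Step 1: (12, -8, -4) -> (-(-4), -(12), -(-8)) = (4, -12, 8)
Step 2: (4, -12, 8) -> (-(8), -(4), -(-12)) = (-8, -4, 12)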